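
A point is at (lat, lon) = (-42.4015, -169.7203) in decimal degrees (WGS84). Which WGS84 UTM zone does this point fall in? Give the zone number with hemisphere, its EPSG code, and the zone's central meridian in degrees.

Zone 2S (EPSG:32702), central meridian -171°

UTM zone = ⌊(λ + 180)/6⌋ + 1; -169.7203° ∈ [-174°, -168°) → zone 2.
Hemisphere: S (φ < 0).
Central meridian λ₀ = 6×2 − 183 = -171°.
EPSG code: 32702.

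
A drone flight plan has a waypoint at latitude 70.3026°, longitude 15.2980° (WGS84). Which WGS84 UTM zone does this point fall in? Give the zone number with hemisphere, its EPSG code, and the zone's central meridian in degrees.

Zone 33N (EPSG:32633), central meridian 15°

UTM zone = ⌊(λ + 180)/6⌋ + 1; 15.2980° ∈ [12°, 18°) → zone 33.
Hemisphere: N (φ ≥ 0).
Central meridian λ₀ = 6×33 − 183 = 15°.
EPSG code: 32633.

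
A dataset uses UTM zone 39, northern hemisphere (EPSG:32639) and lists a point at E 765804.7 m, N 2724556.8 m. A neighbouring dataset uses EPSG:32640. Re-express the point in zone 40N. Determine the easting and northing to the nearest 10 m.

E 158270 m, N 2726210 m

UTM 39N → geographic: φ = 24.61230038°, λ = 53.62530027°.
UTM 40N (λ₀ = 57°) forward: E = 158269.282 m, N = 2726214.066 m.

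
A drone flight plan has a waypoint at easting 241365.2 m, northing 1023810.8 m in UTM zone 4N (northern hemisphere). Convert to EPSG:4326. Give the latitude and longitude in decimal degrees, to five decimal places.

lat 9.25420°, lon -161.35410°

Zone 4N: λ₀ = -159°, k₀ = 0.9996, false easting 500000 m.
Meridian distance M = (N − FN)/k₀ = 1024220.5 m.
Inverse transverse Mercator on WGS84 gives φ = 9.25419979°, λ = -161.35409971°.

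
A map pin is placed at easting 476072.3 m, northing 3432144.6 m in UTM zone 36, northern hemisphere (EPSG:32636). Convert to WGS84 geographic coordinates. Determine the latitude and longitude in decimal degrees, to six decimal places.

lat 31.022700°, lon 32.749300°

Zone 36N: λ₀ = 33°, k₀ = 0.9996, false easting 500000 m.
Meridian distance M = (N − FN)/k₀ = 3433518.0 m.
Inverse transverse Mercator on WGS84 gives φ = 31.02269957°, λ = 32.74930007°.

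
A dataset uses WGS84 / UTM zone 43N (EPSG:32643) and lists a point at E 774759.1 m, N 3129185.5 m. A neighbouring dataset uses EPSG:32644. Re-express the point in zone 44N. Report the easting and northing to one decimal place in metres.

E 186094.6 m, N 3130156.9 m

UTM 43N → geographic: φ = 28.26000009°, λ = 77.80060014°.
UTM 44N (λ₀ = 81°) forward: E = 186094.584 m, N = 3130156.882 m.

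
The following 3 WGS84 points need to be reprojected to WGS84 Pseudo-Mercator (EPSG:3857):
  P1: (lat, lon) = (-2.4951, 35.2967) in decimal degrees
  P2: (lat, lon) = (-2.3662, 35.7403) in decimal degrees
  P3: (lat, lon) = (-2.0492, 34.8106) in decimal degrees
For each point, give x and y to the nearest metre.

Web Mercator: x = R·λ, y = R·ln tan(π/4+φ/2), R = 6378137 m.
P1 (-2.4951°, 35.2967°) → (3929210.671, -277841.092) m.
P2 (-2.3662°, 35.7403°) → (3978591.997, -263479.085) m.
P3 (-2.0492°, 34.8106°) → (3875098.266, -228164.549) m.

P1: x 3929211 m, y -277841 m; P2: x 3978592 m, y -263479 m; P3: x 3875098 m, y -228165 m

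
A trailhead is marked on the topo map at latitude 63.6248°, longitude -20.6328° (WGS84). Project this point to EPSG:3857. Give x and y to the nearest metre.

Web Mercator is spherical with R = a = 6378137 m.
x = R·λ = 6378137 × -0.360110294 = -2296832.790 m.
y = R·ln tan(π/4 + φ/2) = 6378137 × 1.451069423 = 9255119.575 m.

x -2296833 m, y 9255120 m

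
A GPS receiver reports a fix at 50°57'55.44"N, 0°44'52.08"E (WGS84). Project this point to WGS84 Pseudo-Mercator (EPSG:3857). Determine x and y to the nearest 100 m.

x 83200 m, y 6615200 m

Web Mercator is spherical with R = a = 6378137 m.
x = R·λ = 6378137 × 0.013051572 = 83244.715 m.
y = R·ln tan(π/4 + φ/2) = 6378137 × 1.037164248 = 6615175.664 m.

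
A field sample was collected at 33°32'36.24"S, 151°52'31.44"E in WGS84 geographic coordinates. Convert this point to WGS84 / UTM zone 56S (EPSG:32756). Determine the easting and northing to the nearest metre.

Zone 56 central meridian λ₀ = 6×56 − 183 = 153°; Δλ = -1.1246°.
Transverse Mercator on WGS84 with k₀ = 0.9996 gives E = 395590.633 m, N = 6287902.802 m.

E 395591 m, N 6287903 m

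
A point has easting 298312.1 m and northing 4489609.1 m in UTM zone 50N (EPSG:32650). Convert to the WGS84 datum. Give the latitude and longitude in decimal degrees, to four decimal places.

lat 40.5327°, lon 114.6187°

Zone 50N: λ₀ = 117°, k₀ = 0.9996, false easting 500000 m.
Meridian distance M = (N − FN)/k₀ = 4491405.7 m.
Inverse transverse Mercator on WGS84 gives φ = 40.53270007°, λ = 114.61869954°.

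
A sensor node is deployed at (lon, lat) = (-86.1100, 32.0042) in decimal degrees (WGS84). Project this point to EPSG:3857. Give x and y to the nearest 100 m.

x -9585700 m, y 3763900 m

Web Mercator is spherical with R = a = 6378137 m.
x = R·λ = 6378137 × -1.502903019 = -9585721.352 m.
y = R·ln tan(π/4 + φ/2) = 6378137 × 0.590119333 = 3763861.955 m.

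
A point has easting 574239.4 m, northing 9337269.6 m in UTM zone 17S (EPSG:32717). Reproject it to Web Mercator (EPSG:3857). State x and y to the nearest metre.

x -8942206 m, y -668615 m

Unproject from UTM 17S (λ₀ = -81°) → φ = -5.99529989°, λ = -80.32919966°.
Web Mercator (R = 6378137 m): x = -8942205.602 m, y = -668614.964 m.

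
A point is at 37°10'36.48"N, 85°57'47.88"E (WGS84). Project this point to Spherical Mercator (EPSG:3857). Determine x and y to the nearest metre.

Web Mercator is spherical with R = a = 6378137 m.
x = R·λ = 6378137 × 1.500342621 = 9569390.783 m.
y = R·ln tan(π/4 + φ/2) = 6378137 × 0.699856269 = 4463779.163 m.

x 9569391 m, y 4463779 m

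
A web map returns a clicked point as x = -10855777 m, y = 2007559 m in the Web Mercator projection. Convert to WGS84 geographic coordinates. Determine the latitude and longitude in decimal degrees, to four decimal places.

lat 17.7436°, lon -97.5191°

R = 6378137 m. λ = x/R = -97.51910400°.
φ = 2·arctan(exp(y/R)) − 90° = 2·arctan(1.36993) − 90° = 17.74359937°.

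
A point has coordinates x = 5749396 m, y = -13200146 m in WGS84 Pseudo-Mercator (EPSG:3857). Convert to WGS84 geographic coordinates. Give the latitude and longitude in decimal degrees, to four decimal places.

R = 6378137 m. λ = x/R = 51.64770301°.
φ = 2·arctan(exp(y/R)) − 90° = 2·arctan(0.12624) − 90° = -75.61039896°.

lat -75.6104°, lon 51.6477°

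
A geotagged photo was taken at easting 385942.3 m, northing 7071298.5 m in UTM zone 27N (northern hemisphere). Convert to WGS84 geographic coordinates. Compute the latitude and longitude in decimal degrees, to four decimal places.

lat 63.7507°, lon -23.3117°

Zone 27N: λ₀ = -21°, k₀ = 0.9996, false easting 500000 m.
Meridian distance M = (N − FN)/k₀ = 7074128.2 m.
Inverse transverse Mercator on WGS84 gives φ = 63.75069998°, λ = -23.31169923°.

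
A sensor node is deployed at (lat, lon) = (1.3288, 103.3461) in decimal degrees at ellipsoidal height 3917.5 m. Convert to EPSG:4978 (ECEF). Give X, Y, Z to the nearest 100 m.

WGS84: a = 6378137 m, e² = 0.006694380; N(φ) = a/√(1−e²sin²φ) = 6378148.481 m.
X = (N+h)·cosφ·cosλ = -1472793.218 m; Y = (N+h)·cosφ·sinλ = 6208038.544 m; Z = (N(1−e²)+h)·sinφ = 147009.037 m.

X -1472800 m, Y 6208000 m, Z 147000 m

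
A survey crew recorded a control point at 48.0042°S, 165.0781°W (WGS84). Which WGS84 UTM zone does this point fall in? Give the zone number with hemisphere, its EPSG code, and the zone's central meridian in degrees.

Zone 3S (EPSG:32703), central meridian -165°

UTM zone = ⌊(λ + 180)/6⌋ + 1; -165.0781° ∈ [-168°, -162°) → zone 3.
Hemisphere: S (φ < 0).
Central meridian λ₀ = 6×3 − 183 = -165°.
EPSG code: 32703.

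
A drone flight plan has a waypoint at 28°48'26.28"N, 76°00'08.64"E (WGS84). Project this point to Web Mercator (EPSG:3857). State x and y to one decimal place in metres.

Web Mercator is spherical with R = a = 6378137 m.
x = R·λ = 6378137 × 1.326492119 = 8460548.467 m.
y = R·ln tan(π/4 + φ/2) = 6378137 × 0.525410857 = 3351142.430 m.

x 8460548.5 m, y 3351142.4 m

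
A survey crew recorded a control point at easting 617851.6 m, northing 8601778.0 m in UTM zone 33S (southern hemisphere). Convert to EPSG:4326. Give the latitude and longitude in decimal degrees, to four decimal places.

Zone 33S: λ₀ = 15°, k₀ = 0.9996, false easting 500000 m, false northing 10000000 m.
Meridian distance M = (N − FN)/k₀ = -1398781.5 m.
Inverse transverse Mercator on WGS84 gives φ = -12.64589979°, λ = 16.08520014°.

lat -12.6459°, lon 16.0852°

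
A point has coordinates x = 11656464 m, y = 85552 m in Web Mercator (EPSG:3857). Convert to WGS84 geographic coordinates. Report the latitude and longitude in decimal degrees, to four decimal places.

lat 0.7685°, lon 104.7118°

R = 6378137 m. λ = x/R = 104.71179770°.
φ = 2·arctan(exp(y/R)) − 90° = 2·arctan(1.01350) − 90° = 0.76850365°.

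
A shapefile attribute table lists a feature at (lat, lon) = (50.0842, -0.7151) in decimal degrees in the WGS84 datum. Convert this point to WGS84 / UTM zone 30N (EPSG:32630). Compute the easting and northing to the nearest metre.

E 663458 m, N 5550493 m

Zone 30 central meridian λ₀ = 6×30 − 183 = -3°; Δλ = +2.2849°.
Transverse Mercator on WGS84 with k₀ = 0.9996 gives E = 663458.319 m, N = 5550492.948 m.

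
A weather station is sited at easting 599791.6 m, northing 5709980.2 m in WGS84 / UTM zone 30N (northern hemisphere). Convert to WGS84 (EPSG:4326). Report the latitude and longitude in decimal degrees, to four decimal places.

Zone 30N: λ₀ = -3°, k₀ = 0.9996, false easting 500000 m.
Meridian distance M = (N − FN)/k₀ = 5712265.1 m.
Inverse transverse Mercator on WGS84 gives φ = 51.53210025°, λ = -1.56129968°.

lat 51.5321°, lon -1.5613°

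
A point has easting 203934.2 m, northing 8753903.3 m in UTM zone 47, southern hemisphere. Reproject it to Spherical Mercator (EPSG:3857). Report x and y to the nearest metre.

x 10718776 m, y -1261605 m

Unproject from UTM 47S (λ₀ = 99°) → φ = -11.25999969°, λ = 96.28839965°.
Web Mercator (R = 6378137 m): x = 10718775.619 m, y = -1261604.665 m.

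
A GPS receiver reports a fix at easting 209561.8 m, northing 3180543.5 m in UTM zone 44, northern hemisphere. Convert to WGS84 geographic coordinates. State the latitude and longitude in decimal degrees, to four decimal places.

Zone 44N: λ₀ = 81°, k₀ = 0.9996, false easting 500000 m.
Meridian distance M = (N − FN)/k₀ = 3181816.2 m.
Inverse transverse Mercator on WGS84 gives φ = 28.71959975°, λ = 78.02680013°.

lat 28.7196°, lon 78.0268°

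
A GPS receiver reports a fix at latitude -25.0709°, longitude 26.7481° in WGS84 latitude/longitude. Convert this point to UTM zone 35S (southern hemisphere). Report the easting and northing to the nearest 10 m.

Zone 35 central meridian λ₀ = 6×35 − 183 = 27°; Δλ = -0.2519°.
Transverse Mercator on WGS84 with k₀ = 0.9996 gives E = 474595.397 m, N = 7227177.895 m.

E 474600 m, N 7227180 m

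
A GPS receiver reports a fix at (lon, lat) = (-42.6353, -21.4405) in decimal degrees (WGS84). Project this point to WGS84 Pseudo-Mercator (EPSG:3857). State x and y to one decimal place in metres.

x -4746139.9 m, y -2444481.7 m

Web Mercator is spherical with R = a = 6378137 m.
x = R·λ = 6378137 × -0.744126363 = -4746139.886 m.
y = R·ln tan(π/4 + φ/2) = 6378137 × -0.383259514 = -2444481.685 m.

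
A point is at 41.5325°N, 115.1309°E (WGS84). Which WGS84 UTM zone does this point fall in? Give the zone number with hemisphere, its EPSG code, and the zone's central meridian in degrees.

Zone 50N (EPSG:32650), central meridian 117°

UTM zone = ⌊(λ + 180)/6⌋ + 1; 115.1309° ∈ [114°, 120°) → zone 50.
Hemisphere: N (φ ≥ 0).
Central meridian λ₀ = 6×50 − 183 = 117°.
EPSG code: 32650.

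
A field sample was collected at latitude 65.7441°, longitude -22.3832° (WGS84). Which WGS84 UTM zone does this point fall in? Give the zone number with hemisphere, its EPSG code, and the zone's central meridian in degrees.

UTM zone = ⌊(λ + 180)/6⌋ + 1; -22.3832° ∈ [-24°, -18°) → zone 27.
Hemisphere: N (φ ≥ 0).
Central meridian λ₀ = 6×27 − 183 = -21°.
EPSG code: 32627.

Zone 27N (EPSG:32627), central meridian -21°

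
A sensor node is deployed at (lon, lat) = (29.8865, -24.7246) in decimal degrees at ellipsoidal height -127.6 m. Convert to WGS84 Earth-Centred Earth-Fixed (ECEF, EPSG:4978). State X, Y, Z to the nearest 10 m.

X 5025840 m, Y 2888410 m, Z -2651340 m

WGS84: a = 6378137 m, e² = 0.006694380; N(φ) = a/√(1−e²sin²φ) = 6381875.028 m.
X = (N+h)·cosφ·cosλ = 5025842.096 m; Y = (N+h)·cosφ·sinλ = 2888411.854 m; Z = (N(1−e²)+h)·sinφ = -2651342.127 m.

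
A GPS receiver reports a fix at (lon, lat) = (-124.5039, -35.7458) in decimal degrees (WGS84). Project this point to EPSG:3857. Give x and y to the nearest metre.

Web Mercator is spherical with R = a = 6378137 m.
x = R·λ = 6378137 × -2.173002987 = -13859710.750 m.
y = R·ln tan(π/4 + φ/2) = 6378137 × -0.668800307 = -4265699.982 m.

x -13859711 m, y -4265700 m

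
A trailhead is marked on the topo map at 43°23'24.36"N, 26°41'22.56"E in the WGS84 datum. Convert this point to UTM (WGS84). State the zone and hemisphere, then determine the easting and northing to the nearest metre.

Longitude 26.6896° lies in the 6° band [24°, 30°), giving zone 35; latitude is north of the equator, so 35N.
Zone 35 central meridian λ₀ = 6×35 − 183 = 27°; Δλ = -0.3104°.
Transverse Mercator on WGS84 with k₀ = 0.9996 gives E = 474860.445 m, N = 4804183.000 m.

Zone 35N: E 474860 m, N 4804183 m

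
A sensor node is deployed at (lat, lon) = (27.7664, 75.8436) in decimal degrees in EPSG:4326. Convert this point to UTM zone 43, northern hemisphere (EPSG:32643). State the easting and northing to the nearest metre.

Zone 43 central meridian λ₀ = 6×43 − 183 = 75°; Δλ = +0.8436°.
Transverse Mercator on WGS84 with k₀ = 0.9996 gives E = 583124.774 m, N = 3071610.841 m.

E 583125 m, N 3071611 m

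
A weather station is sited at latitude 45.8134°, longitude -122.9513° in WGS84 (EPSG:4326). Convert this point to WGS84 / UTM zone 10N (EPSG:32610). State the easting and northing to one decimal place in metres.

Zone 10 central meridian λ₀ = 6×10 − 183 = -123°; Δλ = +0.0487°.
Transverse Mercator on WGS84 with k₀ = 0.9996 gives E = 503783.610 m, N = 5073316.445 m.

E 503783.6 m, N 5073316.4 m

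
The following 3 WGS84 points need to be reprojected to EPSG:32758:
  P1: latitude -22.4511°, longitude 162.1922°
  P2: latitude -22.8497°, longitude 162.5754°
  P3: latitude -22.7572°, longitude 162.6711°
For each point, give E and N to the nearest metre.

P1: E 211020 m, N 7514536 m; P2: E 251197 m, N 7471073 m; P3: E 260860 m, N 7481477 m

UTM zone 58S: λ₀ = 165°, k₀ = 0.9996.
P1 (-22.4511°, 162.1922°) → (211019.577, 7514535.613) m.
P2 (-22.8497°, 162.5754°) → (251196.815, 7471073.191) m.
P3 (-22.7572°, 162.6711°) → (260859.572, 7481476.964) m.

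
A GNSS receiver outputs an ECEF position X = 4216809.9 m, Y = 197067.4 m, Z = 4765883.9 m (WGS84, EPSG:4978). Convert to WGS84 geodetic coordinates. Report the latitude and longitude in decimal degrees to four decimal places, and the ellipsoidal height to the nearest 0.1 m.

lat 48.6578°, lon 2.6757°, h 502.1 m

λ = atan2(Y, X) = 2.67570064°; p = √(X²+Y²) = 4221412.2 m.
Bowring's method on WGS84 (a = 6378137 m, b = 6356752.314 m) gives φ = 48.65780006°, h = 502.125 m.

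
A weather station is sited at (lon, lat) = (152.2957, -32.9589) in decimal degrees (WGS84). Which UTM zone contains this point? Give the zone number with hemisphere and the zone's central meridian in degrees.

UTM zone = ⌊(λ + 180)/6⌋ + 1; 152.2957° ∈ [150°, 156°) → zone 56.
Hemisphere: S (φ < 0).
Central meridian λ₀ = 6×56 − 183 = 153°.

Zone 56S, central meridian 153°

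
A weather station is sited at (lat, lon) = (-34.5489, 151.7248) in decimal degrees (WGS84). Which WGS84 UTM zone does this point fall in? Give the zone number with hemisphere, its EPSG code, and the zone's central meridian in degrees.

UTM zone = ⌊(λ + 180)/6⌋ + 1; 151.7248° ∈ [150°, 156°) → zone 56.
Hemisphere: S (φ < 0).
Central meridian λ₀ = 6×56 − 183 = 153°.
EPSG code: 32756.

Zone 56S (EPSG:32756), central meridian 153°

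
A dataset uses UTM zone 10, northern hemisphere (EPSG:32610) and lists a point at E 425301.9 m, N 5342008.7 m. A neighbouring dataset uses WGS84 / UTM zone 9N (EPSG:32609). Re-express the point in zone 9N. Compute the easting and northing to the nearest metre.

UTM 10N → geographic: φ = 48.22689988°, λ = -124.00579942°.
UTM 9N (λ₀ = -129°) forward: E = 870855.633 m, N = 5353588.279 m.

E 870856 m, N 5353588 m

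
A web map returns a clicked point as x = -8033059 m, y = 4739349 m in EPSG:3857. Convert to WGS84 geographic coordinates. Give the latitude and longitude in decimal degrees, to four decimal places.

R = 6378137 m. λ = x/R = -72.16219678°.
φ = 2·arctan(exp(y/R)) − 90° = 2·arctan(2.10236) − 90° = 39.12330237°.

lat 39.1233°, lon -72.1622°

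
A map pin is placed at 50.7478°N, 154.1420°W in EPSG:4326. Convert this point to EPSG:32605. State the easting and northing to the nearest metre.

Zone 5 central meridian λ₀ = 6×5 − 183 = -153°; Δλ = -1.1420°.
Transverse Mercator on WGS84 with k₀ = 0.9996 gives E = 419433.740 m, N = 5622401.690 m.

E 419434 m, N 5622402 m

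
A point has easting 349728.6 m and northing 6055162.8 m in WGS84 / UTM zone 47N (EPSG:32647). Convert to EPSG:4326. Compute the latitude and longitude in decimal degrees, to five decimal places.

lat 54.62150°, lon 96.67250°

Zone 47N: λ₀ = 99°, k₀ = 0.9996, false easting 500000 m.
Meridian distance M = (N − FN)/k₀ = 6057585.8 m.
Inverse transverse Mercator on WGS84 gives φ = 54.62149989°, λ = 96.67250027°.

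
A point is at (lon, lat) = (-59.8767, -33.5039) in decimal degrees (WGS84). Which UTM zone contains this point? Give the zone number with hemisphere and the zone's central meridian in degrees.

Zone 21S, central meridian -57°

UTM zone = ⌊(λ + 180)/6⌋ + 1; -59.8767° ∈ [-60°, -54°) → zone 21.
Hemisphere: S (φ < 0).
Central meridian λ₀ = 6×21 − 183 = -57°.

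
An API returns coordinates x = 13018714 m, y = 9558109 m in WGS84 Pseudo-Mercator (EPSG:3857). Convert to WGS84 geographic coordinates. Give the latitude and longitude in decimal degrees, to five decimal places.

R = 6378137 m. λ = x/R = 116.94909766°.
φ = 2·arctan(exp(y/R)) − 90° = 2·arctan(4.47530) − 90° = 64.80849848°.

lat 64.80850°, lon 116.94910°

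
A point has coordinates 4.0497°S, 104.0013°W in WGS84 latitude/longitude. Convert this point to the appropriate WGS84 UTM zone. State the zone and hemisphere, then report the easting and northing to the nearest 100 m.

Zone 13S: E 610900 m, N 9552300 m

Longitude -104.0013° lies in the 6° band [-108°, -102°), giving zone 13; latitude is south of the equator, so 13S.
Zone 13 central meridian λ₀ = 6×13 − 183 = -105°; Δλ = +0.9987°.
Transverse Mercator on WGS84 with k₀ = 0.9996 gives E = 610860.278 m, N = 9552310.756 m.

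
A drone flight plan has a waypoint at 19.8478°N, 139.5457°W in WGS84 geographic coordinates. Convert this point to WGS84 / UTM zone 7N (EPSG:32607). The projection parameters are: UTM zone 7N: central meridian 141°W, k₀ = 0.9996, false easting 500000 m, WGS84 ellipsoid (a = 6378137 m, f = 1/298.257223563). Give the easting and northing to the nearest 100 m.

Zone 7 central meridian λ₀ = 6×7 − 183 = -141°; Δλ = +1.4543°.
Transverse Mercator on WGS84 with k₀ = 0.9996 gives E = 652285.729 m, N = 2195295.288 m.

E 652300 m, N 2195300 m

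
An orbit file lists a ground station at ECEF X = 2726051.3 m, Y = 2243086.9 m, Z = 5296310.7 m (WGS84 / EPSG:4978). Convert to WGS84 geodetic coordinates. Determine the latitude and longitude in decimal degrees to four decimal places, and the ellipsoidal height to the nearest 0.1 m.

lat 56.4918°, lon 39.4487°, h 1729.7 m

λ = atan2(Y, X) = 39.44869959°; p = √(X²+Y²) = 3530268.3 m.
Bowring's method on WGS84 (a = 6378137 m, b = 6356752.314 m) gives φ = 56.49179981°, h = 1729.693 m.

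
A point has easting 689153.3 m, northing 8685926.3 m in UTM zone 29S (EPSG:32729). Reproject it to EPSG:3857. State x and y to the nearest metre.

Unproject from UTM 29S (λ₀ = -9°) → φ = -11.88179995°, λ = -7.26340043°.
Web Mercator (R = 6378137 m): x = -808558.037 m, y = -1332259.421 m.

x -808558 m, y -1332259 m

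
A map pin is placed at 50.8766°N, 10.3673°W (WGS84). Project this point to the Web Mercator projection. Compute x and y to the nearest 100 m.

Web Mercator is spherical with R = a = 6378137 m.
x = R·λ = 6378137 × -0.180943520 = -1154082.557 m.
y = R·ln tan(π/4 + φ/2) = 6378137 × 1.034705691 = 6599494.651 m.

x -1154100 m, y 6599500 m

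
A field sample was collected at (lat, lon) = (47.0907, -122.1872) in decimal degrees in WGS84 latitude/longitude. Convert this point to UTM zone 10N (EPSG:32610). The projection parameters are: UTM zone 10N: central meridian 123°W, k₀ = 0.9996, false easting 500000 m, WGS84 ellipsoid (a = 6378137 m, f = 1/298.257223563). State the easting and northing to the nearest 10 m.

E 561690 m, N 5215560 m

Zone 10 central meridian λ₀ = 6×10 − 183 = -123°; Δλ = +0.8128°.
Transverse Mercator on WGS84 with k₀ = 0.9996 gives E = 561688.791 m, N = 5215563.846 m.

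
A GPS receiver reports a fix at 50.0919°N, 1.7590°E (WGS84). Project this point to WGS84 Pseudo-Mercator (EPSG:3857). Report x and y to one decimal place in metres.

Web Mercator is spherical with R = a = 6378137 m.
x = R·λ = 6378137 × 0.030700342 = 195810.984 m.
y = R·ln tan(π/4 + φ/2) = 6378137 × 1.013180893 = 6462206.540 m.

x 195811.0 m, y 6462206.5 m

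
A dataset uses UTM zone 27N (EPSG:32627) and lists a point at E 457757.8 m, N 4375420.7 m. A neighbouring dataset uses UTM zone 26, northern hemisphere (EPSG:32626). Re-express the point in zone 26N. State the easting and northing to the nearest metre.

E 973569 m, N 4389819 m

UTM 27N → geographic: φ = 39.52740001°, λ = -21.49150014°.
UTM 26N (λ₀ = -27°) forward: E = 973568.763 m, N = 4389818.645 m.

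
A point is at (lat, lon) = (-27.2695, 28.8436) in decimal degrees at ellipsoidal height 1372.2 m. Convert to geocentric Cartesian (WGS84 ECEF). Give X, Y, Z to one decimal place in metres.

WGS84: a = 6378137 m, e² = 0.006694380; N(φ) = a/√(1−e²sin²φ) = 6382623.398 m.
X = (N+h)·cosφ·cosλ = 4970508.610 m; Y = (N+h)·cosφ·sinλ = 2737487.818 m; Z = (N(1−e²)+h)·sinφ = -2905419.649 m.

X 4970508.6 m, Y 2737487.8 m, Z -2905419.6 m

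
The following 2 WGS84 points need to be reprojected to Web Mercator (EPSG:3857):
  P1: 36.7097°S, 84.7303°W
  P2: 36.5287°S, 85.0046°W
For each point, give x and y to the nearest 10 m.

P1: x -9432130 m, y -4398720 m; P2: x -9462670 m, y -4373620 m

Web Mercator: x = R·λ, y = R·ln tan(π/4+φ/2), R = 6378137 m.
P1 (-36.7097°, -84.7303°) → (-9432133.851, -4398719.589) m.
P2 (-36.5287°, -85.0046°) → (-9462668.787, -4373615.673) m.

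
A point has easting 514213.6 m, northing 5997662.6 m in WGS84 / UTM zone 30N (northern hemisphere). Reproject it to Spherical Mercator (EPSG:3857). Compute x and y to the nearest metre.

Unproject from UTM 30N (λ₀ = -3°) → φ = 54.12689975°, λ = -2.78250029°.
Web Mercator (R = 6378137 m): x = -309746.516 m, y = 7194226.314 m.

x -309747 m, y 7194226 m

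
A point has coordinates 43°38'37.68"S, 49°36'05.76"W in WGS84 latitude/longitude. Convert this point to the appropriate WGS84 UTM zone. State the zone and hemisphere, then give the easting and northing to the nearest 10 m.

Zone 22S: E 612780 m, N 5166740 m

Longitude -49.6016° lies in the 6° band [-54°, -48°), giving zone 22; latitude is south of the equator, so 22S.
Zone 22 central meridian λ₀ = 6×22 − 183 = -51°; Δλ = +1.3984°.
Transverse Mercator on WGS84 with k₀ = 0.9996 gives E = 612784.594 m, N = 5166738.255 m.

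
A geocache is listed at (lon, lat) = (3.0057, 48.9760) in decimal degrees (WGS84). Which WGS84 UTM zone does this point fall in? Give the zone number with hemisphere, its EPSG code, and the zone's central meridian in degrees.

UTM zone = ⌊(λ + 180)/6⌋ + 1; 3.0057° ∈ [0°, 6°) → zone 31.
Hemisphere: N (φ ≥ 0).
Central meridian λ₀ = 6×31 − 183 = 3°.
EPSG code: 32631.

Zone 31N (EPSG:32631), central meridian 3°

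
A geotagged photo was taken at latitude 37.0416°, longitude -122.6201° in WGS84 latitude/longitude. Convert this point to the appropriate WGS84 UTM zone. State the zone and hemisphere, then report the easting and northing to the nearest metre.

Longitude -122.6201° lies in the 6° band [-126°, -120°), giving zone 10; latitude is north of the equator, so 10N.
Zone 10 central meridian λ₀ = 6×10 − 183 = -123°; Δλ = +0.3799°.
Transverse Mercator on WGS84 with k₀ = 0.9996 gives E = 533783.653 m, N = 4099554.680 m.

Zone 10N: E 533784 m, N 4099555 m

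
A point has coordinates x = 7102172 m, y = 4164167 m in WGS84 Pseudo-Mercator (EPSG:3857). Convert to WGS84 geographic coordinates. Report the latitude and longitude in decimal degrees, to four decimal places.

R = 6378137 m. λ = x/R = 63.79989658°.
φ = 2·arctan(exp(y/R)) − 90° = 2·arctan(1.92107) − 90° = 35.00210346°.

lat 35.0021°, lon 63.7999°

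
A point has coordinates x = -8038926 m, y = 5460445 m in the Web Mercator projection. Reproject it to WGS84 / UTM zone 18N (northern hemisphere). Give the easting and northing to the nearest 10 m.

Web Mercator inverse (R = 6378137 m) → φ = 43.96769972°, λ = -72.21490094°.
UTM 18N forward: E = 723417.242 m, N = 4872056.686 m.

E 723420 m, N 4872060 m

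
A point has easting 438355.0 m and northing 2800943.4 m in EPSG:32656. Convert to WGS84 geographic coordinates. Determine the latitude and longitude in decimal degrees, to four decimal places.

lat 25.3238°, lon 152.3875°

Zone 56N: λ₀ = 153°, k₀ = 0.9996, false easting 500000 m.
Meridian distance M = (N − FN)/k₀ = 2802064.2 m.
Inverse transverse Mercator on WGS84 gives φ = 25.32380015°, λ = 152.38749981°.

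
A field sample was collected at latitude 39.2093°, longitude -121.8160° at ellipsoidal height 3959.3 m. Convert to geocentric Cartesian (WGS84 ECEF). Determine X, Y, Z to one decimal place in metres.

WGS84: a = 6378137 m, e² = 0.006694380; N(φ) = a/√(1−e²sin²φ) = 6386685.579 m.
X = (N+h)·cosφ·cosλ = -2610522.871 m; Y = (N+h)·cosφ·sinλ = -4207718.266 m; Z = (N(1−e²)+h)·sinφ = 4012850.897 m.

X -2610522.9 m, Y -4207718.3 m, Z 4012850.9 m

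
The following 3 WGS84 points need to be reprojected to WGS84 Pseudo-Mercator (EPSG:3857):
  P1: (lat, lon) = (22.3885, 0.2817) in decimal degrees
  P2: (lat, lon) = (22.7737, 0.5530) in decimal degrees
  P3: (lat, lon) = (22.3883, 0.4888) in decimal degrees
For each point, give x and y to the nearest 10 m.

P1: x 31360 m, y 2558230 m; P2: x 61560 m, y 2604670 m; P3: x 54410 m, y 2558210 m

Web Mercator: x = R·λ, y = R·ln tan(π/4+φ/2), R = 6378137 m.
P1 (22.3885°, 0.2817°) → (31358.701, 2558233.665) m.
P2 (22.7737°, 0.5530°) → (61559.678, 2604674.325) m.
P3 (22.3883°, 0.4888°) → (54412.967, 2558209.586) m.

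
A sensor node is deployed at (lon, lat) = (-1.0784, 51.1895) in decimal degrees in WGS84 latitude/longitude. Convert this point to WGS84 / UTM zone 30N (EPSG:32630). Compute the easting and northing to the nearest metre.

Zone 30 central meridian λ₀ = 6×30 − 183 = -3°; Δλ = +1.9216°.
Transverse Mercator on WGS84 with k₀ = 0.9996 gives E = 634282.530 m, N = 5672653.297 m.

E 634283 m, N 5672653 m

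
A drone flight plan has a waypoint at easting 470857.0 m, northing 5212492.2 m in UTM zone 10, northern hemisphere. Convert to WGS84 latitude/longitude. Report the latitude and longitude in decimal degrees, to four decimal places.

lat 47.0653°, lon -123.3838°

Zone 10N: λ₀ = -123°, k₀ = 0.9996, false easting 500000 m.
Meridian distance M = (N − FN)/k₀ = 5214578.0 m.
Inverse transverse Mercator on WGS84 gives φ = 47.06530030°, λ = -123.38379959°.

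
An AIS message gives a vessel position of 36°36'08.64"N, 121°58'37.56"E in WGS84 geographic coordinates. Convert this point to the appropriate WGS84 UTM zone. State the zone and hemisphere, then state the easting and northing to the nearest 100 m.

Zone 51N: E 408500 m, N 4051300 m

Longitude 121.9771° lies in the 6° band [120°, 126°), giving zone 51; latitude is north of the equator, so 51N.
Zone 51 central meridian λ₀ = 6×51 − 183 = 123°; Δλ = -1.0229°.
Transverse Mercator on WGS84 with k₀ = 0.9996 gives E = 408513.270 m, N = 4051253.756 m.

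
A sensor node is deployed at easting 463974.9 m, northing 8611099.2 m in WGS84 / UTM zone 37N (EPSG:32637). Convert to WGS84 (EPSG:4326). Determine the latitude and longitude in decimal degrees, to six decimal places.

Zone 37N: λ₀ = 39°, k₀ = 0.9996, false easting 500000 m.
Meridian distance M = (N − FN)/k₀ = 8614545.0 m.
Inverse transverse Mercator on WGS84 gives φ = 77.57229969°, λ = 37.50029936°.

lat 77.572300°, lon 37.500299°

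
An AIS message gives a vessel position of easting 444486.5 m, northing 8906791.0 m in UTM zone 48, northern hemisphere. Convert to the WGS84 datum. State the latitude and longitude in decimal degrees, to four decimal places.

lat 80.2133°, lon 102.0734°

Zone 48N: λ₀ = 105°, k₀ = 0.9996, false easting 500000 m.
Meridian distance M = (N − FN)/k₀ = 8910355.1 m.
Inverse transverse Mercator on WGS84 gives φ = 80.21330021°, λ = 102.07340182°.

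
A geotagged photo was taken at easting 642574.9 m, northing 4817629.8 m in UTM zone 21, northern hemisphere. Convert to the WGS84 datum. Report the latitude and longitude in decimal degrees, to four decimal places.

lat 43.4980°, lon -55.2365°

Zone 21N: λ₀ = -57°, k₀ = 0.9996, false easting 500000 m.
Meridian distance M = (N − FN)/k₀ = 4819557.6 m.
Inverse transverse Mercator on WGS84 gives φ = 43.49799993°, λ = -55.23649996°.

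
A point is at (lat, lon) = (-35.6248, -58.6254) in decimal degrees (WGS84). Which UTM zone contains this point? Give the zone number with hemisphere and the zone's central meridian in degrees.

UTM zone = ⌊(λ + 180)/6⌋ + 1; -58.6254° ∈ [-60°, -54°) → zone 21.
Hemisphere: S (φ < 0).
Central meridian λ₀ = 6×21 − 183 = -57°.

Zone 21S, central meridian -57°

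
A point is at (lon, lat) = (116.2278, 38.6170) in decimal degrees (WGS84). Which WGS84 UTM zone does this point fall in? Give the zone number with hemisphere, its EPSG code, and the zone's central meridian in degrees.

Zone 50N (EPSG:32650), central meridian 117°

UTM zone = ⌊(λ + 180)/6⌋ + 1; 116.2278° ∈ [114°, 120°) → zone 50.
Hemisphere: N (φ ≥ 0).
Central meridian λ₀ = 6×50 − 183 = 117°.
EPSG code: 32650.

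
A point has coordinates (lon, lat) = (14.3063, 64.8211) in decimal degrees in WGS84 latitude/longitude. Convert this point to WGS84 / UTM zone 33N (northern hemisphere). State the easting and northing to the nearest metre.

E 467069 m, N 7188697 m

Zone 33 central meridian λ₀ = 6×33 − 183 = 15°; Δλ = -0.6937°.
Transverse Mercator on WGS84 with k₀ = 0.9996 gives E = 467069.320 m, N = 7188697.186 m.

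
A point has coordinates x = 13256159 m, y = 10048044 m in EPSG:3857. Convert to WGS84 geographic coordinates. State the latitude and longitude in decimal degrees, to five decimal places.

R = 6378137 m. λ = x/R = 119.08210238°.
φ = 2·arctan(exp(y/R)) − 90° = 2·arctan(4.83262) − 90° = 66.61790089°.

lat 66.61790°, lon 119.08210°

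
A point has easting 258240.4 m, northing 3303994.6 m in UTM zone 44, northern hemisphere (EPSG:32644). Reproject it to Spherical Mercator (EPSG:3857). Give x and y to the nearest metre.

Unproject from UTM 44N (λ₀ = 81°) → φ = 29.84279959°, λ = 78.49769985°.
Web Mercator (R = 6378137 m): x = 8738323.975 m, y = 3483359.159 m.

x 8738324 m, y 3483359 m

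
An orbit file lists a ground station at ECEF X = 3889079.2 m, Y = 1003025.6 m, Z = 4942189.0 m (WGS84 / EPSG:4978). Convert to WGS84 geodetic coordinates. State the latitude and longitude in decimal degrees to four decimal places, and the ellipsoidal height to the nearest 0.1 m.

λ = atan2(Y, X) = 14.46189929°; p = √(X²+Y²) = 4016341.3 m.
Bowring's method on WGS84 (a = 6378137 m, b = 6356752.314 m) gives φ = 51.08860021°, h = 3145.133 m.

lat 51.0886°, lon 14.4619°, h 3145.1 m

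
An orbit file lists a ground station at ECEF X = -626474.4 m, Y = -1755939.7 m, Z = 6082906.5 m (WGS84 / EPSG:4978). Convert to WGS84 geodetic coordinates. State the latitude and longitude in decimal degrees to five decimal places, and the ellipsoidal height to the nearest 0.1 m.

λ = atan2(Y, X) = -109.63510090°; p = √(X²+Y²) = 1864348.3 m.
Bowring's method on WGS84 (a = 6378137 m, b = 6356752.314 m) gives φ = 73.06770021°, h = 3616.444 m.

lat 73.06770°, lon -109.63510°, h 3616.4 m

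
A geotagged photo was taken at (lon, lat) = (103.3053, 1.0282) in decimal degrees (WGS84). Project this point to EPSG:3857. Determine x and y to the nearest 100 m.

x 11499900 m, y 114500 m

Web Mercator is spherical with R = a = 6378137 m.
x = R·λ = 6378137 × 1.803017620 = 11499893.392 m.
y = R·ln tan(π/4 + φ/2) = 6378137 × 0.017946439 = 114464.844 m.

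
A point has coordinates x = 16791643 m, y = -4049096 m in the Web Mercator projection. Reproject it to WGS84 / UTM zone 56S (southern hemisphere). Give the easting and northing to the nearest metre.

E 301040 m, N 6218997 m

Web Mercator inverse (R = 6378137 m) → φ = -34.15100221°, λ = 150.84189552°.
UTM 56S forward: E = 301039.534 m, N = 6218996.906 m.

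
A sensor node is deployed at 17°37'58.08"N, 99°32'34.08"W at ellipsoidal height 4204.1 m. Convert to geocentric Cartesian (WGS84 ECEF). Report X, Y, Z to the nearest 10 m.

WGS84: a = 6378137 m, e² = 0.006694380; N(φ) = a/√(1−e²sin²φ) = 6380096.825 m.
X = (N+h)·cosφ·cosλ = -1008689.797 m; Y = (N+h)·cosφ·sinλ = -6000154.944 m; Z = (N(1−e²)+h)·sinφ = 1920966.024 m.

X -1008690 m, Y -6000150 m, Z 1920970 m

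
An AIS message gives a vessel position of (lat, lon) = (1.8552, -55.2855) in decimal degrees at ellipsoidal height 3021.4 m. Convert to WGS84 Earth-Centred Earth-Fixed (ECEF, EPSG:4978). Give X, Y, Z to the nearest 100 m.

X 3632100 m, Y -5242600 m, Z 205200 m

WGS84: a = 6378137 m, e² = 0.006694380; N(φ) = a/√(1−e²sin²φ) = 6378159.375 m.
X = (N+h)·cosφ·cosλ = 3632098.299 m; Y = (N+h)·cosφ·sinλ = -5242580.830 m; Z = (N(1−e²)+h)·sinφ = 205200.087 m.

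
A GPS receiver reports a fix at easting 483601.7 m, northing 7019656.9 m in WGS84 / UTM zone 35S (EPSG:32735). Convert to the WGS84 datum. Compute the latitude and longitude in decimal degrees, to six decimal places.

Zone 35S: λ₀ = 27°, k₀ = 0.9996, false easting 500000 m, false northing 10000000 m.
Meridian distance M = (N − FN)/k₀ = -2981535.7 m.
Inverse transverse Mercator on WGS84 gives φ = -26.94489958°, λ = 26.83480044°.

lat -26.944900°, lon 26.834800°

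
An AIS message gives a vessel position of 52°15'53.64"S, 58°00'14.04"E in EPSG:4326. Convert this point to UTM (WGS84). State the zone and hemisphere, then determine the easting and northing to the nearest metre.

Zone 40S: E 568510 m, N 4209024 m

Longitude 58.0039° lies in the 6° band [54°, 60°), giving zone 40; latitude is south of the equator, so 40S.
Zone 40 central meridian λ₀ = 6×40 − 183 = 57°; Δλ = +1.0039°.
Transverse Mercator on WGS84 with k₀ = 0.9996 gives E = 568509.868 m, N = 4209023.506 m.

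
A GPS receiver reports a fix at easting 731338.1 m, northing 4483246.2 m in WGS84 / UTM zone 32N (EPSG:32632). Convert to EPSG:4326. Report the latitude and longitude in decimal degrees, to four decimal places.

lat 40.4677°, lon 11.7287°

Zone 32N: λ₀ = 9°, k₀ = 0.9996, false easting 500000 m.
Meridian distance M = (N − FN)/k₀ = 4485040.2 m.
Inverse transverse Mercator on WGS84 gives φ = 40.46770019°, λ = 11.72870026°.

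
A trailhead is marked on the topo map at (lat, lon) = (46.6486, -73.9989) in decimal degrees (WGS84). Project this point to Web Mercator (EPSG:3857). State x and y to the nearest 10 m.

Web Mercator is spherical with R = a = 6378137 m.
x = R·λ = 6378137 × -1.291524448 = -8237519.867 m.
y = R·ln tan(π/4 + φ/2) = 6378137 × 0.922668185 = 5884904.087 m.

x -8237520 m, y 5884900 m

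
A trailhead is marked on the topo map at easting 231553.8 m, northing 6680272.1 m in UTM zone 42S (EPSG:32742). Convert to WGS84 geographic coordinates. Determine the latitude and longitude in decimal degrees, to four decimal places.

Zone 42S: λ₀ = 69°, k₀ = 0.9996, false easting 500000 m, false northing 10000000 m.
Meridian distance M = (N − FN)/k₀ = -3321056.3 m.
Inverse transverse Mercator on WGS84 gives φ = -29.97910031°, λ = 66.21779957°.

lat -29.9791°, lon 66.2178°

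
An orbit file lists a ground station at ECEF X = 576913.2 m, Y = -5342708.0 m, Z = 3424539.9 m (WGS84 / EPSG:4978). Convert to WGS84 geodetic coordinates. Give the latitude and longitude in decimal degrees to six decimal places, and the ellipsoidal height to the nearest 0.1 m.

λ = atan2(Y, X) = -83.83699980°; p = √(X²+Y²) = 5373765.7 m.
Bowring's method on WGS84 (a = 6378137 m, b = 6356752.314 m) gives φ = 32.68280015°, h = 253.490 m.

lat 32.682800°, lon -83.837000°, h 253.5 m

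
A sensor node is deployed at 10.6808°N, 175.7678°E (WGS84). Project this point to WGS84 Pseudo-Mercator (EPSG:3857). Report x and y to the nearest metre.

x 19566382 m, y 1195928 m

Web Mercator is spherical with R = a = 6378137 m.
x = R·λ = 6378137 × 3.067726829 = 19566381.994 m.
y = R·ln tan(π/4 + φ/2) = 6378137 × 0.187504275 = 1195927.955 m.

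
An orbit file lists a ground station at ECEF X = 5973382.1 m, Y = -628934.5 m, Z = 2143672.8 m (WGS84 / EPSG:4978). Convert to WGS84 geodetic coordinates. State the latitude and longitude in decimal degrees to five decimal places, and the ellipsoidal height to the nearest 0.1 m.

lat 19.76350°, lon -6.01050°, h 1764.8 m

λ = atan2(Y, X) = -6.01049951°; p = √(X²+Y²) = 6006400.9 m.
Bowring's method on WGS84 (a = 6378137 m, b = 6356752.314 m) gives φ = 19.76349972°, h = 1764.802 m.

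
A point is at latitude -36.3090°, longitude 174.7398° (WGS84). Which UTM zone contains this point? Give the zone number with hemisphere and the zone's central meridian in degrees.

UTM zone = ⌊(λ + 180)/6⌋ + 1; 174.7398° ∈ [174°, 180°) → zone 60.
Hemisphere: S (φ < 0).
Central meridian λ₀ = 6×60 − 183 = 177°.

Zone 60S, central meridian 177°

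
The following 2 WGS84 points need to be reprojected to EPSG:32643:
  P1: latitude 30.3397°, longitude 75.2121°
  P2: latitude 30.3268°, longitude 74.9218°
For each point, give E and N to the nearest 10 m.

UTM zone 43N: λ₀ = 75°, k₀ = 0.9996.
P1 (30.3397°, 75.2121°) → (520386.546, 3356446.899) m.
P2 (30.3268°, 74.9218°) → (492482.624, 3355000.932) m.

P1: E 520390 m, N 3356450 m; P2: E 492480 m, N 3355000 m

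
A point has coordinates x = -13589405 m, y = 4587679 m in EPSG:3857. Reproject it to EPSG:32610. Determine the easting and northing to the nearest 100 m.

E 581100 m, N 4212700 m

Web Mercator inverse (R = 6378137 m) → φ = 38.05839956°, λ = -122.07570214°.
UTM 10N forward: E = 581087.339 m, N = 4212697.824 m.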